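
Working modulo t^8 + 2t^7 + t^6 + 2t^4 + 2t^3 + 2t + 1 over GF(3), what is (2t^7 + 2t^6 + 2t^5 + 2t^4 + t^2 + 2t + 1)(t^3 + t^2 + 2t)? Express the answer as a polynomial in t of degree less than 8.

Multiply in GF(3)[t]: (2t^7 + 2t^6 + 2t^5 + 2t^4 + t^2 + 2t + 1)·(t^3 + t^2 + 2t) = 2t^10 + t^9 + 2t^8 + 2t^7 + 2t^5 + 2t^3 + 2t^2 + 2t.
Reduce using t^8 ≡ t^7 + 2t^6 + t^4 + t^3 + t + 2 (mod t^8 + 2t^7 + t^6 + 2t^4 + 2t^3 + 2t + 1).
Reduced: 2t^7 + 2t^6 + t^5 + t^3 + 2t.

2t^7 + 2t^6 + t^5 + t^3 + 2t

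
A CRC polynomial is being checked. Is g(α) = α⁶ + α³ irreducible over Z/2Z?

Check for roots in Z/2Z: g(0) = 0 → root; g(1) = 0 → root.
g(0) = 0, so (α) divides g(α); g is reducible.

No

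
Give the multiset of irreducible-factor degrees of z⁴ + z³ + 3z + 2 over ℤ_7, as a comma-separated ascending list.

1, 1, 2

Write f(z) = z⁴ + z³ + 3z + 2.
Linear factors from roots: (z + 6), (z + 4).
Complete factorization: f(z) = (z + 4)·(z + 6)·(z² + 5z + 3).
Factor degrees with multiplicity: 1 + 1 + 2 = 4.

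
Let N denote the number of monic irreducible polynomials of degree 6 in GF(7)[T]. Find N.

x^(7^6) − x is the product of all monic irreducibles of degree dividing 6; Möbius inversion gives N = (1/6) Σ μ(6/d)·7^d.
Divisors of 6: 1, 2, 3, 6; μ(6/d) for each: 1, -1, -1, 1.
Σ = 7^1 − 7^2 − 7^3 + 7^6 = 117264.
N = 117264/6 = 19544.

19544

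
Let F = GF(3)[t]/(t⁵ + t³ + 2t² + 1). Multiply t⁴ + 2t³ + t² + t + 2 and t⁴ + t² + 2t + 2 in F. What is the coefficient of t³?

0

Multiply in GF(3)[t]: (t⁴ + 2t³ + t² + t + 2)·(t⁴ + t² + 2t + 2) = t⁸ + 2t⁷ + 2t⁶ + 2t⁵ + t³ + 1.
Reduce using t⁵ ≡ 2t³ + t² + 2 (mod t⁵ + t³ + 2t² + 1).
Reduced: t⁴ + 2t² + 2t.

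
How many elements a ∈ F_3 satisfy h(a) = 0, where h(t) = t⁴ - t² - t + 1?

1

Evaluate at each of the 3 elements of F_3:
h(0) = 1; h(1) = 0 → root; h(2) = 2.
Roots: {1}.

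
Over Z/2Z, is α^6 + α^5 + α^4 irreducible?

No

Write g(α) = α^6 + α^5 + α^4.
Check for roots in Z/2Z: g(0) = 0 → root; g(1) = 1.
g(0) = 0, so (α) divides g(α); g is reducible.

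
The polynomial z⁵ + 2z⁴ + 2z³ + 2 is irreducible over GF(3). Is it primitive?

Write f(z) = z⁵ + 2z⁴ + 2z³ + 2.
|GF(3^5)^×| = 3^5 − 1 = 242. Prime factorization: 242 = 2·11^2.
f is primitive ⇔ z has order 242 in GF(3)[z]/(f), i.e. z^(242/q) ≠ 1 for each prime q | 242.
z^(121) mod f = 1
z^(22) mod f = z⁴ + z² + z + 2.
Since z^(121) = 1, the order of z divides 121 < 242; not primitive.

No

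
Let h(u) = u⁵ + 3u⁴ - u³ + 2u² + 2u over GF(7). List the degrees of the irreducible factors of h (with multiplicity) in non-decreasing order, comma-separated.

1, 1, 1, 1, 1

Linear factors from roots: (u), (u - 1), (u - 2), (u - 3), (u + 2).
Complete factorization: h(u) = (u)·(u + 2)·(u - 3)·(u - 2)·(u - 1).
Factor degrees with multiplicity: 1 + 1 + 1 + 1 + 1 = 5.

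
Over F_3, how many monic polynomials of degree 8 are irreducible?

x^(3^8) − x is the product of all monic irreducibles of degree dividing 8; Möbius inversion gives N = (1/8) Σ μ(8/d)·3^d.
Divisors of 8: 1, 2, 4, 8; μ(8/d) for each: 0, 0, -1, 1.
Σ = − 3^4 + 3^8 = 6480.
N = 6480/8 = 810.

810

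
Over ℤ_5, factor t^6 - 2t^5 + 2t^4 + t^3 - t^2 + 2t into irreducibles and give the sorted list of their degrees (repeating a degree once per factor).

1, 1, 2, 2

Write f(t) = t^6 - 2t^5 + 2t^4 + t^3 - t^2 + 2t.
Roots in ℤ_5: f(0) = 0 → root; f(1) = 3; f(2) = 0 → root; f(3) = 4; f(4) = 1.
Linear factors from roots: (t), (t - 2).
Complete factorization: f(t) = (t)·(t - 2)·(t^2 + 2t - 2)·(t^2 - 2t - 2).
Factor degrees with multiplicity: 1 + 1 + 2 + 2 = 6.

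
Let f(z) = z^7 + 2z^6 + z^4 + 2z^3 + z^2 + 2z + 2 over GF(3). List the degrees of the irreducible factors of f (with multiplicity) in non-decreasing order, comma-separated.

Roots in GF(3): f(0) = 2; f(1) = 2; f(2) = 1.
Complete factorization: f(z) = (z^7 + 2z^6 + z^4 + 2z^3 + z^2 + 2z + 2).
Factor degrees with multiplicity: 7 = 7.

7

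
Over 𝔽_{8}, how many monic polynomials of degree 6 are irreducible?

The number of monic irreducibles of degree 6 over GF(8) is (1/6)·Σ_{d∣6} μ(6/d) 8^d.
Divisors of 6: 1, 2, 3, 6; μ(6/d) for each: 1, -1, -1, 1.
Σ = 8^1 − 8^2 − 8^3 + 8^6 = 261576.
N = 261576/6 = 43596.

43596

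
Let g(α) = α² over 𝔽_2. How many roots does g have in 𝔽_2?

1

Evaluate at each of the 2 elements of 𝔽_2:
g(0) = 0 → root; g(1) = 1.
Roots: {0}.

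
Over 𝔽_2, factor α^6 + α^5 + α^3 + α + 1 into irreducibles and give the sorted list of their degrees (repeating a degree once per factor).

2, 2, 2

Write g(α) = α^6 + α^5 + α^3 + α + 1.
Roots in 𝔽_2: g(0) = 1; g(1) = 1.
Complete factorization: g(α) = (α^2 + α + 1)^3.
Factor degrees with multiplicity: 2 + 2 + 2 = 6.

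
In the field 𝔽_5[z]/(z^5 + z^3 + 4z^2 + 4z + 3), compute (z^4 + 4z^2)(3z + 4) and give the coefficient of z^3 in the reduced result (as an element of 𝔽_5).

4

Multiply in 𝔽_5[z]: (z^4 + 4z^2)·(3z + 4) = 3z^5 + 4z^4 + 2z^3 + z^2.
Reduce using z^5 ≡ 4z^3 + z^2 + z + 2 (mod z^5 + z^3 + 4z^2 + 4z + 3).
Reduced: 4z^4 + 4z^3 + 4z^2 + 3z + 1.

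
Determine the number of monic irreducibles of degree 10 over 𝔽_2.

By the necklace-counting formula, N_2(10) = (1/10) Σ_{d|10} μ(10/d)·2^d.
Divisors of 10: 1, 2, 5, 10; μ(10/d) for each: 1, -1, -1, 1.
Σ = 2^1 − 2^2 − 2^5 + 2^10 = 990.
N = 990/10 = 99.

99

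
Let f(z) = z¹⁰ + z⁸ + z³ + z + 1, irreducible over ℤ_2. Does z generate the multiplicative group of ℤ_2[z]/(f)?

No

|GF(2^10)^×| = 2^10 − 1 = 1023. Prime factorization: 1023 = 3·11·31.
f is primitive ⇔ z has order 1023 in GF(2)[z]/(f), i.e. z^(1023/q) ≠ 1 for each prime q | 1023.
z^(341) mod f = z⁷ + z⁴ + z + 1.
z^(93) mod f = 1
z^(33) mod f = z⁹ + z⁶ + z³.
Since z^(93) = 1, the order of z divides 93 < 1023; not primitive.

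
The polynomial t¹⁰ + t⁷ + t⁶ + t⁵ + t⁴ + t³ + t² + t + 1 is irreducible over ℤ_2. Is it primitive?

Write f(t) = t¹⁰ + t⁷ + t⁶ + t⁵ + t⁴ + t³ + t² + t + 1.
|GF(2^10)^×| = 2^10 − 1 = 1023. Prime factorization: 1023 = 3·11·31.
f is primitive ⇔ t has order 1023 in GF(2)[t]/(f), i.e. t^(1023/q) ≠ 1 for each prime q | 1023.
t^(341) mod f = t⁸ + t⁷ + t⁴ + t³ + t² + t + 1.
t^(93) mod f = t⁹ + t⁸ + t⁶ + t⁴ + 1.
t^(33) mod f = t⁸ + t⁶ + t⁴ + t³ + t.
None equal 1, so t has full order 1023; f is primitive.

Yes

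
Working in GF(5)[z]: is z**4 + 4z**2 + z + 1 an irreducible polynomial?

No

Write f(z) = z**4 + 4z**2 + z + 1.
Check for roots in GF(5): f(0) = 1; f(1) = 2; f(2) = 0 → root; f(3) = 1; f(4) = 0 → root.
f(2) = 0, so (z − 2) divides f(z); f is reducible.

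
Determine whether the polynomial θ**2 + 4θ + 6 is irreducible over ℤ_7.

Yes

Write f(θ) = θ**2 + 4θ + 6.
Check for roots in ℤ_7: f(0) = 6; f(1) = 4; f(2) = 4; f(3) = 6; f(4) = 3; f(5) = 2; f(6) = 3.
No roots. A degree-2 polynomial over a field with no linear factor is irreducible.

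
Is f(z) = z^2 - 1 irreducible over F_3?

Check for roots in F_3: f(0) = 2; f(1) = 0 → root; f(2) = 0 → root.
f(1) = 0, so (z − 1) divides f(z); f is reducible.

No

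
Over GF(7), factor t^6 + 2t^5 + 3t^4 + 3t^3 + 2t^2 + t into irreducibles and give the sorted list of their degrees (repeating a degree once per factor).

1, 1, 1, 1, 2

Write g(t) = t^6 + 2t^5 + 3t^4 + 3t^3 + 2t^2 + t.
Linear factors from roots: (t), (t + 5), (t + 3), (t + 1).
Complete factorization: g(t) = (t)·(t + 1)·(t + 3)·(t + 5)·(t^2 + 1).
Factor degrees with multiplicity: 1 + 1 + 1 + 1 + 2 = 6.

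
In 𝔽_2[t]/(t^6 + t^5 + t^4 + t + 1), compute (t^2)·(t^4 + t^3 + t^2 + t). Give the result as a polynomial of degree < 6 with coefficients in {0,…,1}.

Multiply in 𝔽_2[t]: (t^2)·(t^4 + t^3 + t^2 + t) = t^6 + t^5 + t^4 + t^3.
Reduce using t^6 ≡ t^5 + t^4 + t + 1 (mod t^6 + t^5 + t^4 + t + 1).
Reduced: t^3 + t + 1.

t^3 + t + 1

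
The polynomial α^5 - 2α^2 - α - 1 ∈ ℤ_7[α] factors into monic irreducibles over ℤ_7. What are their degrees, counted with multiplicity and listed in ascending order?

1, 1, 3

Write h(α) = α^5 - 2α^2 - α - 1.
Linear factors from roots: (α - 2), (α + 3).
Complete factorization: h(α) = (α + 3)·(α - 2)·(α^3 - α^2 - 1).
Factor degrees with multiplicity: 1 + 1 + 3 = 5.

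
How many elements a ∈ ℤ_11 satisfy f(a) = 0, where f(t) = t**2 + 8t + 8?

0

Evaluate at each of the 11 elements of ℤ_11:
f(0) = 8; f(1) = 6; f(2) = 6; f(3) = 8; f(4) = 1; f(5) = 7; f(6) = 4; f(7) = 3; f(8) = 4; f(9) = 7; f(10) = 1.
No element is a root.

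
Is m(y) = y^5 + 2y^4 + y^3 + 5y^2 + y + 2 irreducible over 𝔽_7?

Yes

Check for roots in 𝔽_7: m(0) = 2; m(1) = 5; m(2) = 5; m(3) = 6; m(4) = 6; m(5) = 5; m(6) = 6.
No roots, so no linear factors.
Degree-2 irreducible divisors: test the 21 monic irreducibles of degree 2 over GF(7).
None of them divide m (all give nonzero remainder).
No irreducible factor of degree ≤ 2 exists, so m is irreducible over GF(7).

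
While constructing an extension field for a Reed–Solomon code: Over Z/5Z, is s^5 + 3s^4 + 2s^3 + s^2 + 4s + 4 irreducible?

No

Write g(s) = s^5 + 3s^4 + 2s^3 + s^2 + 4s + 4.
Check for roots in Z/5Z: g(0) = 4; g(1) = 0 → root; g(2) = 2; g(3) = 0 → root; g(4) = 1.
g(1) = 0, so (s − 1) divides g(s); g is reducible.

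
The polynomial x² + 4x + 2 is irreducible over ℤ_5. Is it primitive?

Write f(x) = x² + 4x + 2.
|GF(5^2)^×| = 5^2 − 1 = 24. Prime factorization: 24 = 2^3·3.
f is primitive ⇔ x has order 24 in GF(5)[x]/(f), i.e. x^(24/q) ≠ 1 for each prime q | 24.
x^(12) mod f = 4.
x^(8) mod f = 2x + 1.
None equal 1, so x has full order 24; f is primitive.

Yes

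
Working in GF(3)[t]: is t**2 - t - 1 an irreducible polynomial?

Yes

Write P(t) = t**2 - t - 1.
Check for roots in GF(3): P(0) = 2; P(1) = 2; P(2) = 1.
No roots. A degree-2 polynomial over a field with no linear factor is irreducible.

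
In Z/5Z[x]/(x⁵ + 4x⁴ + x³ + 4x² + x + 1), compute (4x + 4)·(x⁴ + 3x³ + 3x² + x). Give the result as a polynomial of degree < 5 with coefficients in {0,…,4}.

1

Multiply in Z/5Z[x]: (4x + 4)·(x⁴ + 3x³ + 3x² + x) = 4x⁵ + x⁴ + 4x³ + x² + 4x.
Reduce using x⁵ ≡ x⁴ + 4x³ + x² + 4x + 4 (mod x⁵ + 4x⁴ + x³ + 4x² + x + 1).
Reduced: 1.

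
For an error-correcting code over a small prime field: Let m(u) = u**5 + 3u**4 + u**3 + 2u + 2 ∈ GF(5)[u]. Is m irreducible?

Check for roots in GF(5): m(0) = 2; m(1) = 4; m(2) = 4; m(3) = 1; m(4) = 1.
No roots, so no linear factors.
Degree-2 irreducible divisors: test the 10 monic irreducibles of degree 2 over GF(5).
None of them divide m (all give nonzero remainder).
No irreducible factor of degree ≤ 2 exists, so m is irreducible over GF(5).

Yes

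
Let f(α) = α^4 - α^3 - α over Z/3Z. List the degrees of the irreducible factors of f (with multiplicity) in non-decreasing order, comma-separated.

1, 1, 2

Roots in Z/3Z: f(0) = 0 → root; f(1) = 2; f(2) = 0 → root.
Linear factors from roots: (α), (α + 1).
Complete factorization: f(α) = (α)·(α + 1)·(α^2 + α - 1).
Factor degrees with multiplicity: 1 + 1 + 2 = 4.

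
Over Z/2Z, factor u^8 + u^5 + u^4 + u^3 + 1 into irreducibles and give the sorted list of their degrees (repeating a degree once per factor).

Write g(u) = u^8 + u^5 + u^4 + u^3 + 1.
Roots in Z/2Z: g(0) = 1; g(1) = 1.
Complete factorization: g(u) = (u^8 + u^5 + u^4 + u^3 + 1).
Factor degrees with multiplicity: 8 = 8.

8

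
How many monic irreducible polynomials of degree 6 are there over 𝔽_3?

By the necklace-counting formula, N_3(6) = (1/6) Σ_{d|6} μ(6/d)·3^d.
Divisors of 6: 1, 2, 3, 6; μ(6/d) for each: 1, -1, -1, 1.
Σ = 3^1 − 3^2 − 3^3 + 3^6 = 696.
N = 696/6 = 116.

116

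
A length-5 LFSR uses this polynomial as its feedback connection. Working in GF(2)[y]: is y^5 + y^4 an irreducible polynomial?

No

Write P(y) = y^5 + y^4.
Check for roots in GF(2): P(0) = 0 → root; P(1) = 0 → root.
P(0) = 0, so (y) divides P(y); P is reducible.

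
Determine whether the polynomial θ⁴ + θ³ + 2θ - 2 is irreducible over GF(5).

Yes

Write h(θ) = θ⁴ + θ³ + 2θ - 2.
Check for roots in GF(5): h(0) = 3; h(1) = 2; h(2) = 1; h(3) = 2; h(4) = 1.
No roots, so no linear factors.
Degree-2 irreducible divisors: test the 10 monic irreducibles of degree 2 over GF(5).
None of them divide h (all give nonzero remainder).
No irreducible factor of degree ≤ 2 exists, so h is irreducible over GF(5).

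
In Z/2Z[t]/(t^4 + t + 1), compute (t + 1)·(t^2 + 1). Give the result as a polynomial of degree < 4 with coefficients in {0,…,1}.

Multiply in Z/2Z[t]: (t + 1)·(t^2 + 1) = t^3 + t^2 + t + 1.
Reduced: t^3 + t^2 + t + 1.

t^3 + t^2 + t + 1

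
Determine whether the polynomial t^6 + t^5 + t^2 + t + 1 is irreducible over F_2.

Write f(t) = t^6 + t^5 + t^2 + t + 1.
Check for roots in F_2: f(0) = 1; f(1) = 1.
No roots, so no linear factors.
Monic irreducibles of degree 2 over GF(2): t^2 + t + 1.
None of them divide f (all give nonzero remainder).
Monic irreducibles of degree 3 over GF(2): t^3 + t + 1, t^3 + t^2 + 1.
None of them divide f (all give nonzero remainder).
No irreducible factor of degree ≤ 3 exists, so f is irreducible over GF(2).

Yes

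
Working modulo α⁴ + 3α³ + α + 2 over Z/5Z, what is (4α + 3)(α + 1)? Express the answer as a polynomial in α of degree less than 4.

Multiply in Z/5Z[α]: (4α + 3)·(α + 1) = 4α² + 2α + 3.
Reduced: 4α² + 2α + 3.

4α^2 + 2α + 3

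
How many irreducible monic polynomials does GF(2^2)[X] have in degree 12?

x^(4^12) − x is the product of all monic irreducibles of degree dividing 12; Möbius inversion gives N = (1/12) Σ μ(12/d)·4^d.
Divisors of 12: 1, 2, 3, 4, 6, 12; μ(12/d) for each: 0, 1, 0, -1, -1, 1.
Σ = 4^2 − 4^4 − 4^6 + 4^12 = 16772880.
N = 16772880/12 = 1397740.

1397740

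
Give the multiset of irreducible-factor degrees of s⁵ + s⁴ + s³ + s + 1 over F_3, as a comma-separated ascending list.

Write h(s) = s⁵ + s⁴ + s³ + s + 1.
Roots in F_3: h(0) = 1; h(1) = 2; h(2) = 2.
Complete factorization: h(s) = (s⁵ + s⁴ + s³ + s + 1).
Factor degrees with multiplicity: 5 = 5.

5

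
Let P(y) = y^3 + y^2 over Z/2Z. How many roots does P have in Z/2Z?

Evaluate at each of the 2 elements of Z/2Z:
P(0) = 0 → root; P(1) = 0 → root.
Roots: {0, 1}.

2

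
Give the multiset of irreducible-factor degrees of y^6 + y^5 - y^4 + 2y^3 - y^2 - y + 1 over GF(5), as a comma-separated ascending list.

3, 3

Write g(y) = y^6 + y^5 - y^4 + 2y^3 - y^2 - y + 1.
Roots in GF(5): g(0) = 1; g(1) = 2; g(2) = 1; g(3) = 4; g(4) = 3.
Complete factorization: g(y) = (y^3 + 2y^2 + y - 1)·(y^3 - y^2 - 1).
Factor degrees with multiplicity: 3 + 3 = 6.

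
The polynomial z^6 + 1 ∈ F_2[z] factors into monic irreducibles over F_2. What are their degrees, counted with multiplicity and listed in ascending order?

1, 1, 2, 2

Write f(z) = z^6 + 1.
Roots in F_2: f(0) = 1; f(1) = 0 → root.
Linear factors from roots: (z + 1).
Complete factorization: f(z) = (z + 1)^2·(z^2 + z + 1)^2.
Factor degrees with multiplicity: 1 + 1 + 2 + 2 = 6.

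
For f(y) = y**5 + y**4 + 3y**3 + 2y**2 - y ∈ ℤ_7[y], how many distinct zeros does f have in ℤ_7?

3

Evaluate at each of the 7 elements of ℤ_7:
f(0) = 0 → root; f(1) = 6; f(2) = 1; f(3) = 0 → root; f(4) = 2; f(5) = 5; f(6) = 0 → root.
Roots: {0, 3, 6}.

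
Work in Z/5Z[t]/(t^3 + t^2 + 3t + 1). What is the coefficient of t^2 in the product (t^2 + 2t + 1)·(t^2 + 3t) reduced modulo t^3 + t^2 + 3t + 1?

Multiply in Z/5Z[t]: (t^2 + 2t + 1)·(t^2 + 3t) = t^4 + 2t^2 + 3t.
Reduce using t^3 ≡ 4t^2 + 2t + 4 (mod t^3 + t^2 + 3t + 1).
Reduced: 1.

0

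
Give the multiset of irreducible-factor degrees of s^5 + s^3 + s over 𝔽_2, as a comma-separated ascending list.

1, 2, 2

Write f(s) = s^5 + s^3 + s.
Roots in 𝔽_2: f(0) = 0 → root; f(1) = 1.
Linear factors from roots: (s).
Complete factorization: f(s) = (s)·(s^2 + s + 1)^2.
Factor degrees with multiplicity: 1 + 2 + 2 = 5.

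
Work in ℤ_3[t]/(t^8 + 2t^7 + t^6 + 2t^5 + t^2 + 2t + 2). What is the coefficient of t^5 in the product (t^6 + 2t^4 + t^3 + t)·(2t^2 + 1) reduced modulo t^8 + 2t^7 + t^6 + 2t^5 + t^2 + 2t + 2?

Multiply in ℤ_3[t]: (t^6 + 2t^4 + t^3 + t)·(2t^2 + 1) = 2t^8 + 2t^6 + 2t^5 + 2t^4 + t.
Reduce using t^8 ≡ t^7 + 2t^6 + t^5 + 2t^2 + t + 1 (mod t^8 + 2t^7 + t^6 + 2t^5 + t^2 + 2t + 2).
Reduced: 2t^7 + t^5 + 2t^4 + t^2 + 2.

1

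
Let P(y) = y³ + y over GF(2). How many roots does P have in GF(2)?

Evaluate at each of the 2 elements of GF(2):
P(0) = 0 → root; P(1) = 0 → root.
Roots: {0, 1}.

2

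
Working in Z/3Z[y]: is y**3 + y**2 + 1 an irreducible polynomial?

Write g(y) = y**3 + y**2 + 1.
Check for roots in Z/3Z: g(0) = 1; g(1) = 0 → root; g(2) = 1.
g(1) = 0, so (y − 1) divides g(y); g is reducible.

No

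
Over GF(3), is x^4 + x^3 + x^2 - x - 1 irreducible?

Yes

Write P(x) = x^4 + x^3 + x^2 - x - 1.
Check for roots in GF(3): P(0) = 2; P(1) = 1; P(2) = 1.
No roots, so no linear factors.
Monic irreducibles of degree 2 over GF(3): x^2 + 1, x^2 + x - 1, x^2 - x - 1.
None of them divide P (all give nonzero remainder).
No irreducible factor of degree ≤ 2 exists, so P is irreducible over GF(3).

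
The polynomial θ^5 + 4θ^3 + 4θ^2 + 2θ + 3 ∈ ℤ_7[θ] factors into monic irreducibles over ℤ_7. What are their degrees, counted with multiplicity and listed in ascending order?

Write f(θ) = θ^5 + 4θ^3 + 4θ^2 + 2θ + 3.
Linear factors from roots: (θ + 6), (θ + 2), (θ + 1).
Complete factorization: f(θ) = (θ + 1)·(θ + 2)·(θ + 6)·(θ^2 + 5θ + 2).
Factor degrees with multiplicity: 1 + 1 + 1 + 2 = 5.

1, 1, 1, 2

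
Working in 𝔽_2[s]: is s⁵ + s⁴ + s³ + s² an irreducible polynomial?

Write f(s) = s⁵ + s⁴ + s³ + s².
Check for roots in 𝔽_2: f(0) = 0 → root; f(1) = 0 → root.
f(0) = 0, so (s) divides f(s); f is reducible.

No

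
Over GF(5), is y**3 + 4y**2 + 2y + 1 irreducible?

Write P(y) = y**3 + 4y**2 + 2y + 1.
Check for roots in GF(5): P(0) = 1; P(1) = 3; P(2) = 4; P(3) = 0 → root; P(4) = 2.
P(3) = 0, so (y − 3) divides P(y); P is reducible.

No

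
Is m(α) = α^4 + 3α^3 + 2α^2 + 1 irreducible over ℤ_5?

Yes

Check for roots in ℤ_5: m(0) = 1; m(1) = 2; m(2) = 4; m(3) = 1; m(4) = 1.
No roots, so no linear factors.
Degree-2 irreducible divisors: test the 10 monic irreducibles of degree 2 over GF(5).
None of them divide m (all give nonzero remainder).
No irreducible factor of degree ≤ 2 exists, so m is irreducible over GF(5).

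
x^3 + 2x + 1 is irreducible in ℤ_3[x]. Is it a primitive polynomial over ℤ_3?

Write f(x) = x^3 + 2x + 1.
|GF(3^3)^×| = 3^3 − 1 = 26. Prime factorization: 26 = 2·13.
f is primitive ⇔ x has order 26 in GF(3)[x]/(f), i.e. x^(26/q) ≠ 1 for each prime q | 26.
x^(13) mod f = 2.
x^(2) mod f = x^2.
None equal 1, so x has full order 26; f is primitive.

Yes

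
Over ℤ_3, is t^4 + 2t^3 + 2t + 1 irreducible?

No

Write f(t) = t^4 + 2t^3 + 2t + 1.
Check for roots in ℤ_3: f(0) = 1; f(1) = 0 → root; f(2) = 1.
f(1) = 0, so (t − 1) divides f(t); f is reducible.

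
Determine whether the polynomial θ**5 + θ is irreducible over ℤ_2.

Write f(θ) = θ**5 + θ.
Check for roots in ℤ_2: f(0) = 0 → root; f(1) = 0 → root.
f(0) = 0, so (θ) divides f(θ); f is reducible.

No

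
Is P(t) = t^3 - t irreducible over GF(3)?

Check for roots in GF(3): P(0) = 0 → root; P(1) = 0 → root; P(2) = 0 → root.
P(0) = 0, so (t) divides P(t); P is reducible.

No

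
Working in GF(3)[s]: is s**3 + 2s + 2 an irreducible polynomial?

Yes

Write f(s) = s**3 + 2s + 2.
Check for roots in GF(3): f(0) = 2; f(1) = 2; f(2) = 2.
No roots. A degree-3 polynomial over a field with no linear factor is irreducible.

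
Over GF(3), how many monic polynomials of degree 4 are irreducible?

Gauss's count: N_{3}(4) = (1/4) Σ_{d|4} μ(4/d)·3^d.
Divisors of 4: 1, 2, 4; μ(4/d) for each: 0, -1, 1.
Σ = − 3^2 + 3^4 = 72.
N = 72/4 = 18.

18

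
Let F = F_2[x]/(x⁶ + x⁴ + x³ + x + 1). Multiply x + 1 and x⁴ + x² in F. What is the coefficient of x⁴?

1

Multiply in F_2[x]: (x + 1)·(x⁴ + x²) = x⁵ + x⁴ + x³ + x².
Reduced: x⁵ + x⁴ + x³ + x².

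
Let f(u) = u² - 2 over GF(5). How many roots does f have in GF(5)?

Evaluate at each of the 5 elements of GF(5):
f(0) = 3; f(1) = 4; f(2) = 2; f(3) = 2; f(4) = 4.
No element is a root.

0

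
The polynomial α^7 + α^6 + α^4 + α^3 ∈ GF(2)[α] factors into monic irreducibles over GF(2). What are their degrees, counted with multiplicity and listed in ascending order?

1, 1, 1, 1, 1, 2

Write f(α) = α^7 + α^6 + α^4 + α^3.
Roots in GF(2): f(0) = 0 → root; f(1) = 0 → root.
Linear factors from roots: (α), (α + 1).
Complete factorization: f(α) = (α + 1)^2·(α)^3·(α^2 + α + 1).
Factor degrees with multiplicity: 1 + 1 + 1 + 1 + 1 + 2 = 7.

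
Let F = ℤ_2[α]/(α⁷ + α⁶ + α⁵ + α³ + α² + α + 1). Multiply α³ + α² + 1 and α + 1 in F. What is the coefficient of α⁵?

Multiply in ℤ_2[α]: (α³ + α² + 1)·(α + 1) = α⁴ + α² + α + 1.
Reduced: α⁴ + α² + α + 1.

0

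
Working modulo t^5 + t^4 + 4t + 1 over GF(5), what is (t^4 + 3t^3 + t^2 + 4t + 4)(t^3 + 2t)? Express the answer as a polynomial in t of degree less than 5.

Multiply in GF(5)[t]: (t^4 + 3t^3 + t^2 + 4t + 4)·(t^3 + 2t) = t^7 + 3t^6 + 3t^5 + t^3 + 3t^2 + 3t.
Reduce using t^5 ≡ 4t^4 + t + 4 (mod t^5 + t^4 + 4t + 1).
Reduced: 4t^4 + 2t^3 + 4t^2 + 2t + 4.

4t^4 + 2t^3 + 4t^2 + 2t + 4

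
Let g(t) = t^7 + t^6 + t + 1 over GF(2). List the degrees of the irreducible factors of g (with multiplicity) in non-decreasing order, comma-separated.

Roots in GF(2): g(0) = 1; g(1) = 0 → root.
Linear factors from roots: (t + 1).
Complete factorization: g(t) = (t + 1)^3·(t^2 + t + 1)^2.
Factor degrees with multiplicity: 1 + 1 + 1 + 2 + 2 = 7.

1, 1, 1, 2, 2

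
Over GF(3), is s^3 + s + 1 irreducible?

No

Write h(s) = s^3 + s + 1.
Check for roots in GF(3): h(0) = 1; h(1) = 0 → root; h(2) = 2.
h(1) = 0, so (s − 1) divides h(s); h is reducible.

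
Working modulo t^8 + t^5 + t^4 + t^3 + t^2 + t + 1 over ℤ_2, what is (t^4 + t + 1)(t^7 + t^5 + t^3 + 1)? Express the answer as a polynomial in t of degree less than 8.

t^7 + t^6 + t^5 + t^3 + t^2 + 1

Multiply in ℤ_2[t]: (t^4 + t + 1)·(t^7 + t^5 + t^3 + 1) = t^11 + t^9 + t^8 + t^6 + t^5 + t^3 + t + 1.
Reduce using t^8 ≡ t^5 + t^4 + t^3 + t^2 + t + 1 (mod t^8 + t^5 + t^4 + t^3 + t^2 + t + 1).
Reduced: t^7 + t^6 + t^5 + t^3 + t^2 + 1.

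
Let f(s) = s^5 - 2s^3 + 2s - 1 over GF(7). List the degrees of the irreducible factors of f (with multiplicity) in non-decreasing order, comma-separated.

Linear factors from roots: (s - 1), (s + 3), (s + 2).
Complete factorization: f(s) = (s + 2)·(s + 3)·(s - 1)·(s^2 + 3s - 1).
Factor degrees with multiplicity: 1 + 1 + 1 + 2 = 5.

1, 1, 1, 2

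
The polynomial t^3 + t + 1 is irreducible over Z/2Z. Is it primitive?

Write f(t) = t^3 + t + 1.
|GF(2^3)^×| = 2^3 − 1 = 7. Prime factorization: 7 = 7.
f is primitive ⇔ t has order 7 in GF(2)[t]/(f), i.e. t^(7/q) ≠ 1 for each prime q | 7.
t^(1) mod f = t.
None equal 1, so t has full order 7; f is primitive.

Yes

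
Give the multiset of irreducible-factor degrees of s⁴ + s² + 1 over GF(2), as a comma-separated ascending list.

2, 2

Write h(s) = s⁴ + s² + 1.
Roots in GF(2): h(0) = 1; h(1) = 1.
Complete factorization: h(s) = (s² + s + 1)^2.
Factor degrees with multiplicity: 2 + 2 = 4.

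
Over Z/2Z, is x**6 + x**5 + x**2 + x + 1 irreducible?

Write f(x) = x**6 + x**5 + x**2 + x + 1.
Check for roots in Z/2Z: f(0) = 1; f(1) = 1.
No roots, so no linear factors.
Monic irreducibles of degree 2 over GF(2): x**2 + x + 1.
None of them divide f (all give nonzero remainder).
Monic irreducibles of degree 3 over GF(2): x**3 + x + 1, x**3 + x**2 + 1.
None of them divide f (all give nonzero remainder).
No irreducible factor of degree ≤ 3 exists, so f is irreducible over GF(2).

Yes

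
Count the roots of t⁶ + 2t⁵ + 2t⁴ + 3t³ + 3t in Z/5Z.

Write g(t) = t⁶ + 2t⁵ + 2t⁴ + 3t³ + 3t.
Evaluate at each of the 5 elements of Z/5Z:
g(0) = 0 → root; g(1) = 1; g(2) = 0 → root; g(3) = 2; g(4) = 0 → root.
Roots: {0, 2, 4}.

3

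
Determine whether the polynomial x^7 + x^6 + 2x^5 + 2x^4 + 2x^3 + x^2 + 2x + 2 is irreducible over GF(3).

Write P(x) = x^7 + x^6 + 2x^5 + 2x^4 + 2x^3 + x^2 + 2x + 2.
Check for roots in GF(3): P(0) = 2; P(1) = 1; P(2) = 2.
No roots, so no linear factors.
Monic irreducibles of degree 2 over GF(3): x^2 + 1, x^2 + x + 2, x^2 + 2x + 2.
None of them divide P (all give nonzero remainder).
Degree-3 irreducible divisors: test the 8 monic irreducibles of degree 3 over GF(3).
None of them divide P (all give nonzero remainder).
No irreducible factor of degree ≤ 3 exists, so P is irreducible over GF(3).

Yes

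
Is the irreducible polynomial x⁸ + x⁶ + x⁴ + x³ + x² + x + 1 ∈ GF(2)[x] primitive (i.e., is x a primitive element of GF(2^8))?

Yes

Write f(x) = x⁸ + x⁶ + x⁴ + x³ + x² + x + 1.
|GF(2^8)^×| = 2^8 − 1 = 255. Prime factorization: 255 = 3·5·17.
f is primitive ⇔ x has order 255 in GF(2)[x]/(f), i.e. x^(255/q) ≠ 1 for each prime q | 255.
x^(85) mod f = x⁴ + x³ + x.
x^(51) mod f = x⁶ + x³.
x^(15) mod f = x⁶ + x + 1.
None equal 1, so x has full order 255; f is primitive.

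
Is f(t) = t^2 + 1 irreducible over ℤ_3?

Yes

Check for roots in ℤ_3: f(0) = 1; f(1) = 2; f(2) = 2.
No roots. A degree-2 polynomial over a field with no linear factor is irreducible.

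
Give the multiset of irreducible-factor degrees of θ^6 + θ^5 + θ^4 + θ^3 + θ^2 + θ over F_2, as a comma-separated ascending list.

1, 1, 2, 2

Write g(θ) = θ^6 + θ^5 + θ^4 + θ^3 + θ^2 + θ.
Roots in F_2: g(0) = 0 → root; g(1) = 0 → root.
Linear factors from roots: (θ), (θ + 1).
Complete factorization: g(θ) = (θ)·(θ + 1)·(θ^2 + θ + 1)^2.
Factor degrees with multiplicity: 1 + 1 + 2 + 2 = 6.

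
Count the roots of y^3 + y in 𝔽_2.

2

Write P(y) = y^3 + y.
Evaluate at each of the 2 elements of 𝔽_2:
P(0) = 0 → root; P(1) = 0 → root.
Roots: {0, 1}.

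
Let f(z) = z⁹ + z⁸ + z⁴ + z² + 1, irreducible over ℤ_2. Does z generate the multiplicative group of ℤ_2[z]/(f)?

Yes

|GF(2^9)^×| = 2^9 − 1 = 511. Prime factorization: 511 = 7·73.
f is primitive ⇔ z has order 511 in GF(2)[z]/(f), i.e. z^(511/q) ≠ 1 for each prime q | 511.
z^(73) mod f = z⁷ + z⁶ + z⁵ + z⁴ + z³ + 1.
z^(7) mod f = z⁷.
None equal 1, so z has full order 511; f is primitive.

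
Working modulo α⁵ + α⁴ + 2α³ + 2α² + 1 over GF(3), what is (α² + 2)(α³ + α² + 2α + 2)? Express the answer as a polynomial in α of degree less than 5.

Multiply in GF(3)[α]: (α² + 2)·(α³ + α² + 2α + 2) = α⁵ + α⁴ + α³ + α² + α + 1.
Reduce using α⁵ ≡ 2α⁴ + α³ + α² + 2 (mod α⁵ + α⁴ + 2α³ + 2α² + 1).
Reduced: 2α³ + 2α² + α.

2α^3 + 2α^2 + α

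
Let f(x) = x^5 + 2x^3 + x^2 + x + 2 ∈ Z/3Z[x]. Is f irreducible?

Check for roots in Z/3Z: f(0) = 2; f(1) = 1; f(2) = 2.
No roots, so no linear factors.
Monic irreducibles of degree 2 over GF(3): x^2 + 1, x^2 + x + 2, x^2 + 2x + 2.
None of them divide f (all give nonzero remainder).
No irreducible factor of degree ≤ 2 exists, so f is irreducible over GF(3).

Yes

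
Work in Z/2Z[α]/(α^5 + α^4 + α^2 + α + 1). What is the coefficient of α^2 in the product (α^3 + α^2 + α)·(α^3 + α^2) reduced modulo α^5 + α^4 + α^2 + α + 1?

Multiply in Z/2Z[α]: (α^3 + α^2 + α)·(α^3 + α^2) = α^6 + α^3.
Reduce using α^5 ≡ α^4 + α^2 + α + 1 (mod α^5 + α^4 + α^2 + α + 1).
Reduced: α^4 + 1.

0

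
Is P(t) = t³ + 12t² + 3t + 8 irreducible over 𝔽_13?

Check each element of 𝔽_13 for a root: P(0)=8, P(1)=11, P(2)=5, P(3)=9, P(4)=3, P(5)=6, P(6)=11, P(7)=11, P(8)=12, P(9)=7, P(10)=2, P(11)=3, P(12)=3.
No roots. A degree-3 polynomial over a field with no linear factor is irreducible.

Yes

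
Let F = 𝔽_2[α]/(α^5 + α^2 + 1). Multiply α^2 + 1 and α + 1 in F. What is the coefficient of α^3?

Multiply in 𝔽_2[α]: (α^2 + 1)·(α + 1) = α^3 + α^2 + α + 1.
Reduced: α^3 + α^2 + α + 1.

1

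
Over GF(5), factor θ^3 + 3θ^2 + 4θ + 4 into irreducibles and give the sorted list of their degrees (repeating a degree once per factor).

1, 2

Write g(θ) = θ^3 + 3θ^2 + 4θ + 4.
Roots in GF(5): g(0) = 4; g(1) = 2; g(2) = 2; g(3) = 0 → root; g(4) = 2.
Linear factors from roots: (θ + 2).
Complete factorization: g(θ) = (θ + 2)·(θ^2 + θ + 2).
Factor degrees with multiplicity: 1 + 2 = 3.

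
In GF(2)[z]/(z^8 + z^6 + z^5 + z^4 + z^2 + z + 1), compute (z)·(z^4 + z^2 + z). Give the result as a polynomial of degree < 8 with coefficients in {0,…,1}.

Multiply in GF(2)[z]: (z)·(z^4 + z^2 + z) = z^5 + z^3 + z^2.
Reduced: z^5 + z^3 + z^2.

z^5 + z^3 + z^2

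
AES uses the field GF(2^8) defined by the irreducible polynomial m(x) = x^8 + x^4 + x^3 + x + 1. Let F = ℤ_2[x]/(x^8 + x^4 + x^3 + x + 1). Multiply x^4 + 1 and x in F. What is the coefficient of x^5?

1

Multiply in ℤ_2[x]: (x^4 + 1)·(x) = x^5 + x.
Reduced: x^5 + x.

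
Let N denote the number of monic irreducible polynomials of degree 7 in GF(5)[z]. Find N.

11160

Gauss's count: N_{5}(7) = (1/7) Σ_{d|7} μ(7/d)·5^d.
Divisors of 7: 1, 7; μ(7/d) for each: -1, 1.
Σ = − 5^1 + 5^7 = 78120.
N = 78120/7 = 11160.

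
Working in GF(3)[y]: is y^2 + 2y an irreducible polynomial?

No

Write f(y) = y^2 + 2y.
Check for roots in GF(3): f(0) = 0 → root; f(1) = 0 → root; f(2) = 2.
f(0) = 0, so (y) divides f(y); f is reducible.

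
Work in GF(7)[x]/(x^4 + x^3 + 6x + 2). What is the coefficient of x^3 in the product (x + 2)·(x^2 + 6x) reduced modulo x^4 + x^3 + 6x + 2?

Multiply in GF(7)[x]: (x + 2)·(x^2 + 6x) = x^3 + x^2 + 5x.
Reduced: x^3 + x^2 + 5x.

1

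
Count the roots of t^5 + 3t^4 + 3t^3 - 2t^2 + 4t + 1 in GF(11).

Write P(t) = t^5 + 3t^4 + 3t^3 - 2t^2 + 4t + 1.
Evaluate at each of the 11 elements of GF(11):
P(0) = 1; P(1) = 10; P(2) = 6; P(3) = 1; P(4) = 0 → root; P(5) = 0 → root; P(6) = 0 → root; P(7) = 0 → root; P(8) = 0 → root; P(9) = 10; P(10) = 5.
Roots: {4, 5, 6, 7, 8}.

5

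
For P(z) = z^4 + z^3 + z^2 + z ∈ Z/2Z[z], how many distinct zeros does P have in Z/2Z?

2

Evaluate at each of the 2 elements of Z/2Z:
P(0) = 0 → root; P(1) = 0 → root.
Roots: {0, 1}.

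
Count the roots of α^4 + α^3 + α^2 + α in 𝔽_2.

Write g(α) = α^4 + α^3 + α^2 + α.
Evaluate at each of the 2 elements of 𝔽_2:
g(0) = 0 → root; g(1) = 0 → root.
Roots: {0, 1}.

2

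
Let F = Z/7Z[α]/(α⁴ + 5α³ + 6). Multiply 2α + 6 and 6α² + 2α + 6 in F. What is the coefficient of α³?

5

Multiply in Z/7Z[α]: (2α + 6)·(6α² + 2α + 6) = 5α³ + 5α² + 3α + 1.
Reduced: 5α³ + 5α² + 3α + 1.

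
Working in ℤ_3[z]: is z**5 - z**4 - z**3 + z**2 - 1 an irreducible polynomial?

Yes

Write f(z) = z**5 - z**4 - z**3 + z**2 - 1.
Check for roots in ℤ_3: f(0) = 2; f(1) = 2; f(2) = 2.
No roots, so no linear factors.
Monic irreducibles of degree 2 over GF(3): z**2 + 1, z**2 + z - 1, z**2 - z - 1.
None of them divide f (all give nonzero remainder).
No irreducible factor of degree ≤ 2 exists, so f is irreducible over GF(3).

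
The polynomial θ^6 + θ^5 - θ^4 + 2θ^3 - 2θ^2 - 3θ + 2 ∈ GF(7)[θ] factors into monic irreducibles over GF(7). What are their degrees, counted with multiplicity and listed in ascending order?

Write f(θ) = θ^6 + θ^5 - θ^4 + 2θ^3 - 2θ^2 - 3θ + 2.
Linear factors from roots: (θ - 1), (θ - 2), (θ + 2), (θ + 1).
Complete factorization: f(θ) = (θ + 1)·(θ + 2)·(θ - 2)·(θ - 1)·(θ^2 + θ - 3).
Factor degrees with multiplicity: 1 + 1 + 1 + 1 + 2 = 6.

1, 1, 1, 1, 2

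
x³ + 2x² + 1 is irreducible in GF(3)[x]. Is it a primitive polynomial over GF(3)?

Write f(x) = x³ + 2x² + 1.
|GF(3^3)^×| = 3^3 − 1 = 26. Prime factorization: 26 = 2·13.
f is primitive ⇔ x has order 26 in GF(3)[x]/(f), i.e. x^(26/q) ≠ 1 for each prime q | 26.
x^(13) mod f = 2.
x^(2) mod f = x².
None equal 1, so x has full order 26; f is primitive.

Yes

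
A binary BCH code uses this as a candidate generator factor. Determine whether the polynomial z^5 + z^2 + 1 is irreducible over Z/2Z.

Yes

Write g(z) = z^5 + z^2 + 1.
Check for roots in Z/2Z: g(0) = 1; g(1) = 1.
No roots, so no linear factors.
Monic irreducibles of degree 2 over GF(2): z^2 + z + 1.
None of them divide g (all give nonzero remainder).
No irreducible factor of degree ≤ 2 exists, so g is irreducible over GF(2).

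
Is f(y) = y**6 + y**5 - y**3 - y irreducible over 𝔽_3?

Check for roots in 𝔽_3: f(0) = 0 → root; f(1) = 0 → root; f(2) = 2.
f(0) = 0, so (y) divides f(y); f is reducible.

No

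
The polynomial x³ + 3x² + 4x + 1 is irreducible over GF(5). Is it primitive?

Write f(x) = x³ + 3x² + 4x + 1.
|GF(5^3)^×| = 5^3 − 1 = 124. Prime factorization: 124 = 2^2·31.
f is primitive ⇔ x has order 124 in GF(5)[x]/(f), i.e. x^(124/q) ≠ 1 for each prime q | 124.
x^(62) mod f = 1
x^(4) mod f = x + 3.
Since x^(62) = 1, the order of x divides 62 < 124; not primitive.

No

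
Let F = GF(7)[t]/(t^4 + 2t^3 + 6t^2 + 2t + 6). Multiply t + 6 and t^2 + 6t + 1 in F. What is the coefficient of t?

Multiply in GF(7)[t]: (t + 6)·(t^2 + 6t + 1) = t^3 + 5t^2 + 2t + 6.
Reduced: t^3 + 5t^2 + 2t + 6.

2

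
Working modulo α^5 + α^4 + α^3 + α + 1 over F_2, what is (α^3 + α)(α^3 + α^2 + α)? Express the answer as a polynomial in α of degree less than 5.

α^4 + α^3 + α

Multiply in F_2[α]: (α^3 + α)·(α^3 + α^2 + α) = α^6 + α^5 + α^3 + α^2.
Reduce using α^5 ≡ α^4 + α^3 + α + 1 (mod α^5 + α^4 + α^3 + α + 1).
Reduced: α^4 + α^3 + α.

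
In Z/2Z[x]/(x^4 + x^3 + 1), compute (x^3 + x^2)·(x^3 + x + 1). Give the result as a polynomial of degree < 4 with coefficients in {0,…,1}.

x^3 + 1

Multiply in Z/2Z[x]: (x^3 + x^2)·(x^3 + x + 1) = x^6 + x^5 + x^4 + x^2.
Reduce using x^4 ≡ x^3 + 1 (mod x^4 + x^3 + 1).
Reduced: x^3 + 1.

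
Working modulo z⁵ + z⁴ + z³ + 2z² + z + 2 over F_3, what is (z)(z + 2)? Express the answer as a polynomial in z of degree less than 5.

Multiply in F_3[z]: (z)·(z + 2) = z² + 2z.
Reduced: z² + 2z.

z^2 + 2z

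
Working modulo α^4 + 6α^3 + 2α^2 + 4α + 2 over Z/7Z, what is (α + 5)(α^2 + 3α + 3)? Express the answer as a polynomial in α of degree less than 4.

Multiply in Z/7Z[α]: (α + 5)·(α^2 + 3α + 3) = α^3 + α^2 + 4α + 1.
Reduced: α^3 + α^2 + 4α + 1.

α^3 + α^2 + 4α + 1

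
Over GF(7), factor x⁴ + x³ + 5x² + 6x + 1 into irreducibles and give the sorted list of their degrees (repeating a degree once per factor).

1, 1, 2

Write g(x) = x⁴ + x³ + 5x² + 6x + 1.
Linear factors from roots: (x + 6), (x + 1).
Complete factorization: g(x) = (x + 1)·(x + 6)·(x² + x + 6).
Factor degrees with multiplicity: 1 + 1 + 2 = 4.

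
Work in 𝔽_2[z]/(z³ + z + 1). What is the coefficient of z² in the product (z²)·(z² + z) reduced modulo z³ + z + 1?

Multiply in 𝔽_2[z]: (z²)·(z² + z) = z⁴ + z³.
Reduce using z³ ≡ z + 1 (mod z³ + z + 1).
Reduced: z² + 1.

1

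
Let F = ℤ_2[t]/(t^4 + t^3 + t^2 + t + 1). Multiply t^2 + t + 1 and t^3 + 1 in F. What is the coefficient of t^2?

0

Multiply in ℤ_2[t]: (t^2 + t + 1)·(t^3 + 1) = t^5 + t^4 + t^3 + t^2 + t + 1.
Reduce using t^4 ≡ t^3 + t^2 + t + 1 (mod t^4 + t^3 + t^2 + t + 1).
Reduced: 1.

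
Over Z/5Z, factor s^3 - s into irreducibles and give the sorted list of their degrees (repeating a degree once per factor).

Write f(s) = s^3 - s.
Roots in Z/5Z: f(0) = 0 → root; f(1) = 0 → root; f(2) = 1; f(3) = 4; f(4) = 0 → root.
Linear factors from roots: (s), (s - 1), (s + 1).
Complete factorization: f(s) = (s)·(s + 1)·(s - 1).
Factor degrees with multiplicity: 1 + 1 + 1 = 3.

1, 1, 1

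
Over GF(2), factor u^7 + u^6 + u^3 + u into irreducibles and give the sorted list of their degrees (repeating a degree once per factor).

Write h(u) = u^7 + u^6 + u^3 + u.
Roots in GF(2): h(0) = 0 → root; h(1) = 0 → root.
Linear factors from roots: (u), (u + 1).
Complete factorization: h(u) = (u)·(u + 1)·(u^2 + u + 1)·(u^3 + u^2 + 1).
Factor degrees with multiplicity: 1 + 1 + 2 + 3 = 7.

1, 1, 2, 3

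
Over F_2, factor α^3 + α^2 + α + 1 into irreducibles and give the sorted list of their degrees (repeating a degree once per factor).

1, 1, 1

Write f(α) = α^3 + α^2 + α + 1.
Roots in F_2: f(0) = 1; f(1) = 0 → root.
Linear factors from roots: (α + 1).
Complete factorization: f(α) = (α + 1)^3.
Factor degrees with multiplicity: 1 + 1 + 1 = 3.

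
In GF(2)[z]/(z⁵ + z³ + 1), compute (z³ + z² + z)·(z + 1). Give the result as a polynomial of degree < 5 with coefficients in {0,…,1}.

Multiply in GF(2)[z]: (z³ + z² + z)·(z + 1) = z⁴ + z.
Reduced: z⁴ + z.

z^4 + z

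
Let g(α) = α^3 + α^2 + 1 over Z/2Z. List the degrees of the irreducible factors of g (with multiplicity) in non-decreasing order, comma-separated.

3

Roots in Z/2Z: g(0) = 1; g(1) = 1.
Complete factorization: g(α) = (α^3 + α^2 + 1).
Factor degrees with multiplicity: 3 = 3.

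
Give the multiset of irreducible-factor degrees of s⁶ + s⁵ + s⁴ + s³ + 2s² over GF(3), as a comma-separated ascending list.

Write g(s) = s⁶ + s⁵ + s⁴ + s³ + 2s².
Roots in GF(3): g(0) = 0 → root; g(1) = 0 → root; g(2) = 2.
Linear factors from roots: (s), (s + 2).
Complete factorization: g(s) = (s + 2)·(s)^2·(s³ + 2s² + 1).
Factor degrees with multiplicity: 1 + 1 + 1 + 3 = 6.

1, 1, 1, 3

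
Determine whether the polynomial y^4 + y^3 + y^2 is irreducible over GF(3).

No

Write g(y) = y^4 + y^3 + y^2.
Check for roots in GF(3): g(0) = 0 → root; g(1) = 0 → root; g(2) = 1.
g(0) = 0, so (y) divides g(y); g is reducible.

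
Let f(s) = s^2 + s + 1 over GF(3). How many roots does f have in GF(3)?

Evaluate at each of the 3 elements of GF(3):
f(0) = 1; f(1) = 0 → root; f(2) = 1.
Roots: {1}.

1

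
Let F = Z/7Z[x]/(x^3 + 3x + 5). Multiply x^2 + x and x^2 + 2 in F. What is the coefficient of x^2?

Multiply in Z/7Z[x]: (x^2 + x)·(x^2 + 2) = x^4 + x^3 + 2x^2 + 2x.
Reduce using x^3 ≡ 4x + 2 (mod x^3 + 3x + 5).
Reduced: 6x^2 + x + 2.

6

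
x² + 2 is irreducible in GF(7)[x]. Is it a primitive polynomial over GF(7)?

No

Write f(x) = x² + 2.
|GF(7^2)^×| = 7^2 − 1 = 48. Prime factorization: 48 = 2^4·3.
f is primitive ⇔ x has order 48 in GF(7)[x]/(f), i.e. x^(48/q) ≠ 1 for each prime q | 48.
x^(24) mod f = 1
x^(16) mod f = 4.
Since x^(24) = 1, the order of x divides 24 < 48; not primitive.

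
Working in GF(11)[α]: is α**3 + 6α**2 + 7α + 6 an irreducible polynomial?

Write h(α) = α**3 + 6α**2 + 7α + 6.
Check each element of GF(11) for a root: h(0)=6, h(1)=9, h(2)=8, h(3)=9, h(4)=7, h(5)=8, h(6)=7, h(7)=10, h(8)=1, h(9)=8, h(10)=4.
No roots. A degree-3 polynomial over a field with no linear factor is irreducible.

Yes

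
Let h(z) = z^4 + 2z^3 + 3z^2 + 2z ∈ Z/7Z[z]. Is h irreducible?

Check for roots in Z/7Z: h(0) = 0 → root; h(1) = 1; h(2) = 6; h(3) = 0 → root; h(4) = 6; h(5) = 1; h(6) = 0 → root.
h(0) = 0, so (z) divides h(z); h is reducible.

No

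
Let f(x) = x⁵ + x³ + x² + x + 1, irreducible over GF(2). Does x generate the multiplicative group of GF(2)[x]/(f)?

Yes

|GF(2^5)^×| = 2^5 − 1 = 31. Prime factorization: 31 = 31.
f is primitive ⇔ x has order 31 in GF(2)[x]/(f), i.e. x^(31/q) ≠ 1 for each prime q | 31.
x^(1) mod f = x.
None equal 1, so x has full order 31; f is primitive.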